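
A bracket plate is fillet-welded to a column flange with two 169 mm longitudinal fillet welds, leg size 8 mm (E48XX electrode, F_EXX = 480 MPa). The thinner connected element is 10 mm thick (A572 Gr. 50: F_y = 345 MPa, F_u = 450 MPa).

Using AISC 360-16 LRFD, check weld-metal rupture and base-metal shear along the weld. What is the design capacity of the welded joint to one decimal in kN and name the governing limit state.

412.9 kN (weld metal governs)

Weld metal: throat = 0.707×8 = 5.656 mm, L = 2×169 = 338 mm. φR_n = 0.75 × 0.6 × 480 × 5.656 × 338 = 412.9 kN.
Base metal shear (10 mm plate): yield φR_n = 1.0×0.6×345×10×338 = 699.7 kN; rupture φR_n = 0.75×0.6×450×10×338 = 684.5 kN; take 684.5 kN (rupture).
Governing: min(412.9, 684.5) = 412.9 kN → weld metal.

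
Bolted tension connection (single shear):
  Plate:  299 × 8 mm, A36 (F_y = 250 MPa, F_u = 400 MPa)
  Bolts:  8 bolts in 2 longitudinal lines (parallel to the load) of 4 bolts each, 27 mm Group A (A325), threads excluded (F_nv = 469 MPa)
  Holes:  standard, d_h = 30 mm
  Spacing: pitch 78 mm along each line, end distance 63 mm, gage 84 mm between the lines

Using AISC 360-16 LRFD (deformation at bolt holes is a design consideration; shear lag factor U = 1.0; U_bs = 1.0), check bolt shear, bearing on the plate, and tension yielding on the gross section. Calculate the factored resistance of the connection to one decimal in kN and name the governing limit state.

Bolt shear: A_b = π(27)²/4 = 572.56 mm². φR_n = 0.75 × 469 × 572.56 × 8 × 1 = 1611.2 kN.
Bearing (8 mm plate, F_u = 400 MPa): end bolts L_c = 63 − 30/2 = 48, R_n = min(1.2×48×8×400, 2.4×27×8×400) = 184.32 kN/bolt; interior L_c = 78 − 30 = 48, R_n = 184.32 kN/bolt. φR_n = 0.75 × (2×184.32 + 6×184.32) = 1105.9 kN.
Tension yield (gross): A_g = 299×8 = 2392 mm². φR_n = 0.90 × 250 × 2392 = 538.2 kN.
Governing: min(1611.2, 1105.9, 538.2) = 538.2 kN → gross-section yield.

538.2 kN (gross-section yield governs)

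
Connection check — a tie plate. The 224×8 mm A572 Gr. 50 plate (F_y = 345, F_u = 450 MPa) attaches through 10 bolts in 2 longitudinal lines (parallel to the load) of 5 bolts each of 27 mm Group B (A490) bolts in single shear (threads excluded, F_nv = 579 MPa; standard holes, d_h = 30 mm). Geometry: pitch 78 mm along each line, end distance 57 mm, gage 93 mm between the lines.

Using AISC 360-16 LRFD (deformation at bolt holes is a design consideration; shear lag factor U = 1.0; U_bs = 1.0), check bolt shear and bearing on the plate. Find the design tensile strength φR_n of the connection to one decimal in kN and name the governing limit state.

1516.3 kN (bearing governs)

Bolt shear: A_b = π(27)²/4 = 572.56 mm². φR_n = 0.75 × 579 × 572.56 × 10 × 1 = 2486.3 kN.
Bearing (8 mm plate, F_u = 450 MPa): end bolts L_c = 57 − 30/2 = 42, R_n = min(1.2×42×8×450, 2.4×27×8×450) = 181.44 kN/bolt; interior L_c = 78 − 30 = 48, R_n = 207.36 kN/bolt. φR_n = 0.75 × (2×181.44 + 8×207.36) = 1516.3 kN.
Governing: min(2486.3, 1516.3) = 1516.3 kN → bearing.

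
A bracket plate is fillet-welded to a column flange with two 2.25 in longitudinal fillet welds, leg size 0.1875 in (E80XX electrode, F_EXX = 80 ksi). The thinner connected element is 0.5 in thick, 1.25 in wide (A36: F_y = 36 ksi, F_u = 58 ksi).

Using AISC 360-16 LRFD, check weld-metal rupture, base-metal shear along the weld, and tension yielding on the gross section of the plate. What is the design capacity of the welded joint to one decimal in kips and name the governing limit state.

Weld metal: throat = 0.707×0.1875 = 0.13256 in, L = 2×2.25 = 4.5 in. φR_n = 0.75 × 0.6 × 80 × 0.13256 × 4.5 = 21.5 kips.
Base metal shear (0.5 in plate): yield φR_n = 1.0×0.6×36×0.5×4.5 = 48.6 kips; rupture φR_n = 0.75×0.6×58×0.5×4.5 = 58.7 kips; take 48.6 kips (yield).
Tension yield (gross): A_g = 1.25×0.5 = 0.625 in². φR_n = 0.90 × 36 × 0.625 = 20.3 kips.
Governing: min(21.5, 48.6, 20.3) = 20.3 kips → gross-section yield.

20.3 kips (gross-section yield governs)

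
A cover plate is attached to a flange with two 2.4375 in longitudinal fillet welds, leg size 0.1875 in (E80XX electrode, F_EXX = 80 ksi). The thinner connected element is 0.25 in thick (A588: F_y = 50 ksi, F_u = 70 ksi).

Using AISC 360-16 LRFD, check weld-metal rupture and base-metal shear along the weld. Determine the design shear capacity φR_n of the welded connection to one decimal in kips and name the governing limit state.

Weld metal: throat = 0.707×0.1875 = 0.13256 in, L = 2×2.4375 = 4.875 in. φR_n = 0.75 × 0.6 × 80 × 0.13256 × 4.875 = 23.3 kips.
Base metal shear (0.25 in plate): yield φR_n = 1.0×0.6×50×0.25×4.875 = 36.6 kips; rupture φR_n = 0.75×0.6×70×0.25×4.875 = 38.4 kips; take 36.6 kips (yield).
Governing: min(23.3, 36.6) = 23.3 kips → weld metal.

23.3 kips (weld metal governs)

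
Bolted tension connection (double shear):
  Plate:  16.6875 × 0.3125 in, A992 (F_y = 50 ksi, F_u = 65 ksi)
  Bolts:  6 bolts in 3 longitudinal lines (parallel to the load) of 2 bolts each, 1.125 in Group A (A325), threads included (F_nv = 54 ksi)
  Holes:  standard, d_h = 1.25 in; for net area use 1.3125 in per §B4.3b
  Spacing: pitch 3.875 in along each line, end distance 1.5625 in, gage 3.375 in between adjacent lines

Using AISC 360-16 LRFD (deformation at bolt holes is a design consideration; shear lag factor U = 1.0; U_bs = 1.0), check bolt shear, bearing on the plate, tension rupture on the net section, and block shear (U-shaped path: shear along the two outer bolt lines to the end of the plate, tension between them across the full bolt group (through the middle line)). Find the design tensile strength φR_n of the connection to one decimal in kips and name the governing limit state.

Bolt shear: A_b = π(1.125)²/4 = 0.99402 in². φR_n = 0.75 × 54 × 0.99402 × 6 × 2 = 483.1 kips.
Bearing (0.3125 in plate, F_u = 65 ksi): end bolts L_c = 1.5625 − 1.25/2 = 0.9375, R_n = min(1.2×0.9375×0.3125×65, 2.4×1.125×0.3125×65) = 22.852 kips/bolt; interior L_c = 3.875 − 1.25 = 2.625, R_n = 54.844 kips/bolt. φR_n = 0.75 × (3×22.852 + 3×54.844) = 174.8 kips.
Tension rupture (net): A_n = (16.6875 − 3×1.3125)×0.3125 = 3.9844 in² (U = 1.0, A_e = A_n). φR_n = 0.75 × 65 × 3.9844 = 194.2 kips.
Block shear: shear path 2×[1.5625+1×3.875] = 2×5.4375 in, A_gv = 3.3984, A_nv = 2×(5.4375 − 1.5×1.3125)×0.3125 = 2.168 in²; tension across gage: (6.75 − 2×1.3125)×0.3125 = 1.2891 in². R_n = min(0.6×65×2.168, 0.6×50×3.3984) + 1.0×65×1.2891 = min(84.552, 101.95) + 83.792 = 168.34 kips. φR_n = 0.75 × 168.34 = 126.3 kips.
Governing: min(483.1, 174.8, 194.2, 126.3) = 126.3 kips → block shear.

126.3 kips (block shear governs)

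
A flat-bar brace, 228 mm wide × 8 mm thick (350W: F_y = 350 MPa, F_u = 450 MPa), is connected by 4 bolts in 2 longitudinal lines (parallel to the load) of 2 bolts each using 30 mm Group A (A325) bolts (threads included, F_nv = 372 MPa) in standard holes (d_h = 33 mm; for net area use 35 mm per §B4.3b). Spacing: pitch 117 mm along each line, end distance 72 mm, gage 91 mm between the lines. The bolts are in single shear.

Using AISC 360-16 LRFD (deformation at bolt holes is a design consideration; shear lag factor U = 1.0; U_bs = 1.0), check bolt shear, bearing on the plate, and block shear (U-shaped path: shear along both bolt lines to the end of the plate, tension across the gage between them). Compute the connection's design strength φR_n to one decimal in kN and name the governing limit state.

593.5 kN (block shear governs)

Bolt shear: A_b = π(30)²/4 = 706.86 mm². φR_n = 0.75 × 372 × 706.86 × 4 × 1 = 788.9 kN.
Bearing (8 mm plate, F_u = 450 MPa): end bolts L_c = 72 − 33/2 = 55.5, R_n = min(1.2×55.5×8×450, 2.4×30×8×450) = 239.76 kN/bolt; interior L_c = 117 − 33 = 84, R_n = 259.2 kN/bolt. φR_n = 0.75 × (2×239.76 + 2×259.2) = 748.4 kN.
Block shear: shear path 2×[72+1×117] = 2×189 mm, A_gv = 3024, A_nv = 2×(189 − 1.5×35)×8 = 2184 mm²; tension across gage: (91 − 1×35)×8 = 448 mm². R_n = min(0.6×450×2184, 0.6×350×3024) + 1.0×450×448 = min(589.68, 635.04) + 201.6 = 791.28 kN. φR_n = 0.75 × 791.28 = 593.5 kN.
Governing: min(788.9, 748.4, 593.5) = 593.5 kN → block shear.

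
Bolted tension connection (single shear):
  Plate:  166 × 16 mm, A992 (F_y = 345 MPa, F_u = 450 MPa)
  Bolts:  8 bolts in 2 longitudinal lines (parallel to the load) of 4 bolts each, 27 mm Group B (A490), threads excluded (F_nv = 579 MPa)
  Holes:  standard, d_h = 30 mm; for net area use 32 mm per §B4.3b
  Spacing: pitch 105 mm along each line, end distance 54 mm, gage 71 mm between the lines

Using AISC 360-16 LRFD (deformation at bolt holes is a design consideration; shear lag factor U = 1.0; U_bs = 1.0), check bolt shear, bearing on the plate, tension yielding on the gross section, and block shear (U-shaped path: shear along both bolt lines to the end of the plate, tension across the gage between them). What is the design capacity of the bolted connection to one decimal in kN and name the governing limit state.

824.7 kN (gross-section yield governs)

Bolt shear: A_b = π(27)²/4 = 572.56 mm². φR_n = 0.75 × 579 × 572.56 × 8 × 1 = 1989.1 kN.
Bearing (16 mm plate, F_u = 450 MPa): end bolts L_c = 54 − 30/2 = 39, R_n = min(1.2×39×16×450, 2.4×27×16×450) = 336.96 kN/bolt; interior L_c = 105 − 30 = 75, R_n = 466.56 kN/bolt. φR_n = 0.75 × (2×336.96 + 6×466.56) = 2605.0 kN.
Tension yield (gross): A_g = 166×16 = 2656 mm². φR_n = 0.90 × 345 × 2656 = 824.7 kN.
Block shear: shear path 2×[54+3×105] = 2×369 mm, A_gv = 11808, A_nv = 2×(369 − 3.5×32)×16 = 8224 mm²; tension across gage: (71 − 1×32)×16 = 624 mm². R_n = min(0.6×450×8224, 0.6×345×11808) + 1.0×450×624 = min(2220.5, 2444.3) + 280.8 = 2501.3 kN. φR_n = 0.75 × 2501.3 = 1876.0 kN.
Governing: min(1989.1, 2605.0, 824.7, 1876.0) = 824.7 kN → gross-section yield.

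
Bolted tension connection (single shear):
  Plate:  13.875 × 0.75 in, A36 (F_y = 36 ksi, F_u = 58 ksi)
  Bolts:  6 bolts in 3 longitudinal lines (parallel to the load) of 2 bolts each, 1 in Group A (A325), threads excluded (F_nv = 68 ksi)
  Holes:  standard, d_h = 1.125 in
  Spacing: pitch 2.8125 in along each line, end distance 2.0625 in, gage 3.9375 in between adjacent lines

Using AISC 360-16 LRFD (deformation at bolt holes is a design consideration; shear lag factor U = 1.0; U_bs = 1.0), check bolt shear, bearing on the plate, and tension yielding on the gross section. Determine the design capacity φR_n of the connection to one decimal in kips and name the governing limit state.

240.3 kips (bolt shear governs)

Bolt shear: A_b = π(1)²/4 = 0.7854 in². φR_n = 0.75 × 68 × 0.7854 × 6 × 1 = 240.3 kips.
Bearing (0.75 in plate, F_u = 58 ksi): end bolts L_c = 2.0625 − 1.125/2 = 1.5, R_n = min(1.2×1.5×0.75×58, 2.4×1×0.75×58) = 78.3 kips/bolt; interior L_c = 2.8125 − 1.125 = 1.6875, R_n = 88.088 kips/bolt. φR_n = 0.75 × (3×78.3 + 3×88.088) = 374.4 kips.
Tension yield (gross): A_g = 13.875×0.75 = 10.406 in². φR_n = 0.90 × 36 × 10.406 = 337.2 kips.
Governing: min(240.3, 374.4, 337.2) = 240.3 kips → bolt shear.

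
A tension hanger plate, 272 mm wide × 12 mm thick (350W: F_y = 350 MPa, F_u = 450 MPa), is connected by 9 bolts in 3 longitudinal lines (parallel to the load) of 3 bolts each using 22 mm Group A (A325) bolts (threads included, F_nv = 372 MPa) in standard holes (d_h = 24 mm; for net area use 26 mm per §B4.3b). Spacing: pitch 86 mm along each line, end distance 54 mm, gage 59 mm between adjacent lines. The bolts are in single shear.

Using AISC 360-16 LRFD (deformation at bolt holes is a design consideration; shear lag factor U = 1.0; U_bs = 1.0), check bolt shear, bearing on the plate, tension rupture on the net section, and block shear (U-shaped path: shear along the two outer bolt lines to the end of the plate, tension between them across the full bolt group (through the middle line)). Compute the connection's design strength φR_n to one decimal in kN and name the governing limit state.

Bolt shear: A_b = π(22)²/4 = 380.13 mm². φR_n = 0.75 × 372 × 380.13 × 9 × 1 = 954.5 kN.
Bearing (12 mm plate, F_u = 450 MPa): end bolts L_c = 54 − 24/2 = 42, R_n = min(1.2×42×12×450, 2.4×22×12×450) = 272.16 kN/bolt; interior L_c = 86 − 24 = 62, R_n = 285.12 kN/bolt. φR_n = 0.75 × (3×272.16 + 6×285.12) = 1895.4 kN.
Tension rupture (net): A_n = (272 − 3×26)×12 = 2328 mm² (U = 1.0, A_e = A_n). φR_n = 0.75 × 450 × 2328 = 785.7 kN.
Block shear: shear path 2×[54+2×86] = 2×226 mm, A_gv = 5424, A_nv = 2×(226 − 2.5×26)×12 = 3864 mm²; tension across gage: (118 − 2×26)×12 = 792 mm². R_n = min(0.6×450×3864, 0.6×350×5424) + 1.0×450×792 = min(1043.3, 1139) + 356.4 = 1399.7 kN. φR_n = 0.75 × 1399.7 = 1049.8 kN.
Governing: min(954.5, 1895.4, 785.7, 1049.8) = 785.7 kN → net-section rupture.

785.7 kN (net-section rupture governs)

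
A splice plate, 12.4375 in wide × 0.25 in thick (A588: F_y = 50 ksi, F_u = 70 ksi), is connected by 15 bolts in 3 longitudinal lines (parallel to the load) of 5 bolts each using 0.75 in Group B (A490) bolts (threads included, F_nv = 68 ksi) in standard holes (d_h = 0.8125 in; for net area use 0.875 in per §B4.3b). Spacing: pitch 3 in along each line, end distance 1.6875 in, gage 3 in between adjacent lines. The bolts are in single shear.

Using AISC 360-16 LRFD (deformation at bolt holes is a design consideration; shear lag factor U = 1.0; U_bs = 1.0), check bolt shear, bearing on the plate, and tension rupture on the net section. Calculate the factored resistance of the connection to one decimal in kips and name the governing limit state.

Bolt shear: A_b = π(0.75)²/4 = 0.44179 in². φR_n = 0.75 × 68 × 0.44179 × 15 × 1 = 338.0 kips.
Bearing (0.25 in plate, F_u = 70 ksi): end bolts L_c = 1.6875 − 0.8125/2 = 1.28125, R_n = min(1.2×1.28125×0.25×70, 2.4×0.75×0.25×70) = 26.906 kips/bolt; interior L_c = 3 − 0.8125 = 2.1875, R_n = 31.5 kips/bolt. φR_n = 0.75 × (3×26.906 + 12×31.5) = 344.0 kips.
Tension rupture (net): A_n = (12.4375 − 3×0.875)×0.25 = 2.4531 in² (U = 1.0, A_e = A_n). φR_n = 0.75 × 70 × 2.4531 = 128.8 kips.
Governing: min(338.0, 344.0, 128.8) = 128.8 kips → net-section rupture.

128.8 kips (net-section rupture governs)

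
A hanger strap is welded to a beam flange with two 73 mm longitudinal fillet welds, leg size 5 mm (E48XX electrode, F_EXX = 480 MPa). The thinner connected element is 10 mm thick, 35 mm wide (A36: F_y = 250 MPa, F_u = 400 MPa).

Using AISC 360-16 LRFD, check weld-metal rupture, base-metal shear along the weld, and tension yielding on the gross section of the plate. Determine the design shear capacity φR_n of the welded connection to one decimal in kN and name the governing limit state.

Weld metal: throat = 0.707×5 = 3.535 mm, L = 2×73 = 146 mm. φR_n = 0.75 × 0.6 × 480 × 3.535 × 146 = 111.5 kN.
Base metal shear (10 mm plate): yield φR_n = 1.0×0.6×250×10×146 = 219.0 kN; rupture φR_n = 0.75×0.6×400×10×146 = 262.8 kN; take 219.0 kN (yield).
Tension yield (gross): A_g = 35×10 = 350 mm². φR_n = 0.90 × 250 × 350 = 78.8 kN.
Governing: min(111.5, 219.0, 78.8) = 78.8 kN → gross-section yield.

78.8 kN (gross-section yield governs)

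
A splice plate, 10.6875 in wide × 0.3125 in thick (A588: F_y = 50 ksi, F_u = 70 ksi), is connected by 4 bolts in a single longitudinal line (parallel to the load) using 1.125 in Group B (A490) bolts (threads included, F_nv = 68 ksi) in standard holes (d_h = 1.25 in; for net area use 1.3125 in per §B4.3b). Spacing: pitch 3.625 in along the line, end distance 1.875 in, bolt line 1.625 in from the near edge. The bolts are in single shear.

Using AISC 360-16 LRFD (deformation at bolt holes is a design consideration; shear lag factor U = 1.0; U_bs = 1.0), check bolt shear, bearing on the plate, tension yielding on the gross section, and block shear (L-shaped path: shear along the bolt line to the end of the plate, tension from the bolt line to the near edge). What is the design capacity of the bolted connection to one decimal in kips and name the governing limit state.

96.2 kips (block shear governs)

Bolt shear: A_b = π(1.125)²/4 = 0.99402 in². φR_n = 0.75 × 68 × 0.99402 × 4 × 1 = 202.8 kips.
Bearing (0.3125 in plate, F_u = 70 ksi): end bolts L_c = 1.875 − 1.25/2 = 1.25, R_n = min(1.2×1.25×0.3125×70, 2.4×1.125×0.3125×70) = 32.813 kips/bolt; interior L_c = 3.625 − 1.25 = 2.375, R_n = 59.063 kips/bolt. φR_n = 0.75 × (1×32.813 + 3×59.063) = 157.5 kips.
Tension yield (gross): A_g = 10.6875×0.3125 = 3.3398 in². φR_n = 0.90 × 50 × 3.3398 = 150.3 kips.
Block shear: shear path 1×[1.875+3×3.625] = 1×12.75 in, A_gv = 3.9844, A_nv = 1×(12.75 − 3.5×1.3125)×0.3125 = 2.5488 in²; tension to near edge: (1.625 − 0.5×1.3125)×0.3125 = 0.30273 in². R_n = min(0.6×70×2.5488, 0.6×50×3.9844) + 1.0×70×0.30273 = min(107.05, 119.53) + 21.191 = 128.24 kips. φR_n = 0.75 × 128.24 = 96.2 kips.
Governing: min(202.8, 157.5, 150.3, 96.2) = 96.2 kips → block shear.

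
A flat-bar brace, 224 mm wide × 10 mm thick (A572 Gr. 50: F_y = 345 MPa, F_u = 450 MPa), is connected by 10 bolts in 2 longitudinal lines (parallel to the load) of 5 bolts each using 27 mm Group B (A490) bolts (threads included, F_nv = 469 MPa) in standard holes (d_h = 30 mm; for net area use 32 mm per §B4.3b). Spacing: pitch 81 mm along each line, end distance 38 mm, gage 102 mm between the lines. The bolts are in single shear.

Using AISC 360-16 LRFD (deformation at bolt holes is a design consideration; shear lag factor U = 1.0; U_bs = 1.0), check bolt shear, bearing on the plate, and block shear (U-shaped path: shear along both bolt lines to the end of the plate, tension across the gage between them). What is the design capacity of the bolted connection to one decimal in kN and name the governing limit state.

Bolt shear: A_b = π(27)²/4 = 572.56 mm². φR_n = 0.75 × 469 × 572.56 × 10 × 1 = 2014.0 kN.
Bearing (10 mm plate, F_u = 450 MPa): end bolts L_c = 38 − 30/2 = 23, R_n = min(1.2×23×10×450, 2.4×27×10×450) = 124.2 kN/bolt; interior L_c = 81 − 30 = 51, R_n = 275.4 kN/bolt. φR_n = 0.75 × (2×124.2 + 8×275.4) = 1838.7 kN.
Block shear: shear path 2×[38+4×81] = 2×362 mm, A_gv = 7240, A_nv = 2×(362 − 4.5×32)×10 = 4360 mm²; tension across gage: (102 − 1×32)×10 = 700 mm². R_n = min(0.6×450×4360, 0.6×345×7240) + 1.0×450×700 = min(1177.2, 1498.7) + 315 = 1492.2 kN. φR_n = 0.75 × 1492.2 = 1119.2 kN.
Governing: min(2014.0, 1838.7, 1119.2) = 1119.2 kN → block shear.

1119.2 kN (block shear governs)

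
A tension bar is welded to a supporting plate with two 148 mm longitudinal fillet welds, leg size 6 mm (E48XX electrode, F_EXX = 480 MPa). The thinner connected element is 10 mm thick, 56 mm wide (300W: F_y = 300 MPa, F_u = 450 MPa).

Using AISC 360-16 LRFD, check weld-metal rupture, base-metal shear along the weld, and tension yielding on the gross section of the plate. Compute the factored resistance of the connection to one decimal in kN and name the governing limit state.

Weld metal: throat = 0.707×6 = 4.242 mm, L = 2×148 = 296 mm. φR_n = 0.75 × 0.6 × 480 × 4.242 × 296 = 271.2 kN.
Base metal shear (10 mm plate): yield φR_n = 1.0×0.6×300×10×296 = 532.8 kN; rupture φR_n = 0.75×0.6×450×10×296 = 599.4 kN; take 532.8 kN (yield).
Tension yield (gross): A_g = 56×10 = 560 mm². φR_n = 0.90 × 300 × 560 = 151.2 kN.
Governing: min(271.2, 532.8, 151.2) = 151.2 kN → gross-section yield.

151.2 kN (gross-section yield governs)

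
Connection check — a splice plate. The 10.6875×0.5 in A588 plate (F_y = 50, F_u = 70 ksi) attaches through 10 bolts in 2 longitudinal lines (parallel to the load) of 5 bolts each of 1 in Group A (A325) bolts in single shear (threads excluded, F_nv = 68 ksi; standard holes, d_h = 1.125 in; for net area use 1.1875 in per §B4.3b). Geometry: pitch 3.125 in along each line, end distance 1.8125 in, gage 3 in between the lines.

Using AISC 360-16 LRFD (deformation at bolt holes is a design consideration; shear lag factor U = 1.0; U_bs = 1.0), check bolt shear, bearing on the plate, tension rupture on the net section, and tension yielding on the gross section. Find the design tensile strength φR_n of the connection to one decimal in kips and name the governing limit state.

218.2 kips (net-section rupture governs)

Bolt shear: A_b = π(1)²/4 = 0.7854 in². φR_n = 0.75 × 68 × 0.7854 × 10 × 1 = 400.6 kips.
Bearing (0.5 in plate, F_u = 70 ksi): end bolts L_c = 1.8125 − 1.125/2 = 1.25, R_n = min(1.2×1.25×0.5×70, 2.4×1×0.5×70) = 52.5 kips/bolt; interior L_c = 3.125 − 1.125 = 2, R_n = 84 kips/bolt. φR_n = 0.75 × (2×52.5 + 8×84) = 582.8 kips.
Tension rupture (net): A_n = (10.6875 − 2×1.1875)×0.5 = 4.1563 in² (U = 1.0, A_e = A_n). φR_n = 0.75 × 70 × 4.1563 = 218.2 kips.
Tension yield (gross): A_g = 10.6875×0.5 = 5.3438 in². φR_n = 0.90 × 50 × 5.3438 = 240.5 kips.
Governing: min(400.6, 582.8, 218.2, 240.5) = 218.2 kips → net-section rupture.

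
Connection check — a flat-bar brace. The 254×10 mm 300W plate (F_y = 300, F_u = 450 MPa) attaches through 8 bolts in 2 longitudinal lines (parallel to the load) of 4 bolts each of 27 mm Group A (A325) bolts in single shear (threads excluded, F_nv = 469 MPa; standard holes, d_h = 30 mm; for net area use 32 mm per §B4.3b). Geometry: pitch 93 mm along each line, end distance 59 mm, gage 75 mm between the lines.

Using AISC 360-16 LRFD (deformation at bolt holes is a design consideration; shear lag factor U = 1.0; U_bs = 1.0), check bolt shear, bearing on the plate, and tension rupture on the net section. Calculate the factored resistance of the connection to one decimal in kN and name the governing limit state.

Bolt shear: A_b = π(27)²/4 = 572.56 mm². φR_n = 0.75 × 469 × 572.56 × 8 × 1 = 1611.2 kN.
Bearing (10 mm plate, F_u = 450 MPa): end bolts L_c = 59 − 30/2 = 44, R_n = min(1.2×44×10×450, 2.4×27×10×450) = 237.6 kN/bolt; interior L_c = 93 − 30 = 63, R_n = 291.6 kN/bolt. φR_n = 0.75 × (2×237.6 + 6×291.6) = 1668.6 kN.
Tension rupture (net): A_n = (254 − 2×32)×10 = 1900 mm² (U = 1.0, A_e = A_n). φR_n = 0.75 × 450 × 1900 = 641.3 kN.
Governing: min(1611.2, 1668.6, 641.3) = 641.3 kN → net-section rupture.

641.3 kN (net-section rupture governs)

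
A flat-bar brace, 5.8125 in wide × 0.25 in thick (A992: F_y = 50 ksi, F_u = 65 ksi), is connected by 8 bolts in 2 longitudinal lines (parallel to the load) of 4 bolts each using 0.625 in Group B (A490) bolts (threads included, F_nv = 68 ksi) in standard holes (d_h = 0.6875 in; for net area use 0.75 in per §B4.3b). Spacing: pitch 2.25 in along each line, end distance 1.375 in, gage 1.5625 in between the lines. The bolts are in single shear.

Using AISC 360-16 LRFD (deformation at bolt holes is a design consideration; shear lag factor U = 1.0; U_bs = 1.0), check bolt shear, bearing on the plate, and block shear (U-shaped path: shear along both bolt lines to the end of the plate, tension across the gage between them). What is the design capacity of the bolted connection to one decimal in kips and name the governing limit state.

90.3 kips (block shear governs)

Bolt shear: A_b = π(0.625)²/4 = 0.3068 in². φR_n = 0.75 × 68 × 0.3068 × 8 × 1 = 125.2 kips.
Bearing (0.25 in plate, F_u = 65 ksi): end bolts L_c = 1.375 − 0.6875/2 = 1.03125, R_n = min(1.2×1.03125×0.25×65, 2.4×0.625×0.25×65) = 20.109 kips/bolt; interior L_c = 2.25 − 0.6875 = 1.5625, R_n = 24.375 kips/bolt. φR_n = 0.75 × (2×20.109 + 6×24.375) = 139.9 kips.
Block shear: shear path 2×[1.375+3×2.25] = 2×8.125 in, A_gv = 4.0625, A_nv = 2×(8.125 − 3.5×0.75)×0.25 = 2.75 in²; tension across gage: (1.5625 − 1×0.75)×0.25 = 0.20313 in². R_n = min(0.6×65×2.75, 0.6×50×4.0625) + 1.0×65×0.20313 = min(107.25, 121.88) + 13.203 = 120.45 kips. φR_n = 0.75 × 120.45 = 90.3 kips.
Governing: min(125.2, 139.9, 90.3) = 90.3 kips → block shear.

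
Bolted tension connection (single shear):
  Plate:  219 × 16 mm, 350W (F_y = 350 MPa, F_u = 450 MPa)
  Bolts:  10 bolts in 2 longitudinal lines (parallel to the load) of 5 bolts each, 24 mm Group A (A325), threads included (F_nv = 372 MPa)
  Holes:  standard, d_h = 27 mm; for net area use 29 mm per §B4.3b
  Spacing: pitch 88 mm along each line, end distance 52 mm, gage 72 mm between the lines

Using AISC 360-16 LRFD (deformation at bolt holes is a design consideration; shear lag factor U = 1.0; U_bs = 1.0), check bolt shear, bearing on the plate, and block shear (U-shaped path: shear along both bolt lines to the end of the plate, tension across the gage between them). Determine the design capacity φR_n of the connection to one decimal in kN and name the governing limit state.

1262.2 kN (bolt shear governs)

Bolt shear: A_b = π(24)²/4 = 452.39 mm². φR_n = 0.75 × 372 × 452.39 × 10 × 1 = 1262.2 kN.
Bearing (16 mm plate, F_u = 450 MPa): end bolts L_c = 52 − 27/2 = 38.5, R_n = min(1.2×38.5×16×450, 2.4×24×16×450) = 332.64 kN/bolt; interior L_c = 88 − 27 = 61, R_n = 414.72 kN/bolt. φR_n = 0.75 × (2×332.64 + 8×414.72) = 2987.3 kN.
Block shear: shear path 2×[52+4×88] = 2×404 mm, A_gv = 12928, A_nv = 2×(404 − 4.5×29)×16 = 8752 mm²; tension across gage: (72 − 1×29)×16 = 688 mm². R_n = min(0.6×450×8752, 0.6×350×12928) + 1.0×450×688 = min(2363, 2714.9) + 309.6 = 2672.6 kN. φR_n = 0.75 × 2672.6 = 2004.5 kN.
Governing: min(1262.2, 2987.3, 2004.5) = 1262.2 kN → bolt shear.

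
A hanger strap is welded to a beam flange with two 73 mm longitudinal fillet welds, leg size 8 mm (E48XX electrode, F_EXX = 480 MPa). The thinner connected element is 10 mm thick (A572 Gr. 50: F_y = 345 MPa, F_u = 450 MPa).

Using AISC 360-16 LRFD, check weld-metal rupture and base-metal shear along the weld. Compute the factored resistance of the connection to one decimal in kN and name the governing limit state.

Weld metal: throat = 0.707×8 = 5.656 mm, L = 2×73 = 146 mm. φR_n = 0.75 × 0.6 × 480 × 5.656 × 146 = 178.4 kN.
Base metal shear (10 mm plate): yield φR_n = 1.0×0.6×345×10×146 = 302.2 kN; rupture φR_n = 0.75×0.6×450×10×146 = 295.7 kN; take 295.7 kN (rupture).
Governing: min(178.4, 295.7) = 178.4 kN → weld metal.

178.4 kN (weld metal governs)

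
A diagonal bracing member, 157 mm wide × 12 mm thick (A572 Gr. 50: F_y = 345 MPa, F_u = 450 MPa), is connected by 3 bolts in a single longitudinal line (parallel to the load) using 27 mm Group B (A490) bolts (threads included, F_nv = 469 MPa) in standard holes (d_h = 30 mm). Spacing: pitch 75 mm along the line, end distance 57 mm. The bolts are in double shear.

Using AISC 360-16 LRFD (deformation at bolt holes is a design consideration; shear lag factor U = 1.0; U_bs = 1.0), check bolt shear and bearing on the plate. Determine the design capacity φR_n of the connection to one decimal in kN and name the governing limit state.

Bolt shear: A_b = π(27)²/4 = 572.56 mm². φR_n = 0.75 × 469 × 572.56 × 3 × 2 = 1208.4 kN.
Bearing (12 mm plate, F_u = 450 MPa): end bolts L_c = 57 − 30/2 = 42, R_n = min(1.2×42×12×450, 2.4×27×12×450) = 272.16 kN/bolt; interior L_c = 75 − 30 = 45, R_n = 291.6 kN/bolt. φR_n = 0.75 × (1×272.16 + 2×291.6) = 641.5 kN.
Governing: min(1208.4, 641.5) = 641.5 kN → bearing.

641.5 kN (bearing governs)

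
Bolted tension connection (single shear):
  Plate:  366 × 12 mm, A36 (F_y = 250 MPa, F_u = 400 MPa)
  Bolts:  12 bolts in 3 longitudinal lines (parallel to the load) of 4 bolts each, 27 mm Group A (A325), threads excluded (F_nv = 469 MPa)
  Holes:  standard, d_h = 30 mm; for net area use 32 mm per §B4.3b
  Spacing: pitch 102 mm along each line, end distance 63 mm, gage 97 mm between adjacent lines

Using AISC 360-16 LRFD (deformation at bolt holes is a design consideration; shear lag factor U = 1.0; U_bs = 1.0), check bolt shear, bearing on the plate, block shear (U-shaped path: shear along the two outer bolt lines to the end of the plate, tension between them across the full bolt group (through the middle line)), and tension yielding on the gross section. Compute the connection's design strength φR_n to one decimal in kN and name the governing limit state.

Bolt shear: A_b = π(27)²/4 = 572.56 mm². φR_n = 0.75 × 469 × 572.56 × 12 × 1 = 2416.8 kN.
Bearing (12 mm plate, F_u = 400 MPa): end bolts L_c = 63 − 30/2 = 48, R_n = min(1.2×48×12×400, 2.4×27×12×400) = 276.48 kN/bolt; interior L_c = 102 − 30 = 72, R_n = 311.04 kN/bolt. φR_n = 0.75 × (3×276.48 + 9×311.04) = 2721.6 kN.
Block shear: shear path 2×[63+3×102] = 2×369 mm, A_gv = 8856, A_nv = 2×(369 − 3.5×32)×12 = 6168 mm²; tension across gage: (194 − 2×32)×12 = 1560 mm². R_n = min(0.6×400×6168, 0.6×250×8856) + 1.0×400×1560 = min(1480.3, 1328.4) + 624 = 1952.4 kN. φR_n = 0.75 × 1952.4 = 1464.3 kN.
Tension yield (gross): A_g = 366×12 = 4392 mm². φR_n = 0.90 × 250 × 4392 = 988.2 kN.
Governing: min(2416.8, 2721.6, 1464.3, 988.2) = 988.2 kN → gross-section yield.

988.2 kN (gross-section yield governs)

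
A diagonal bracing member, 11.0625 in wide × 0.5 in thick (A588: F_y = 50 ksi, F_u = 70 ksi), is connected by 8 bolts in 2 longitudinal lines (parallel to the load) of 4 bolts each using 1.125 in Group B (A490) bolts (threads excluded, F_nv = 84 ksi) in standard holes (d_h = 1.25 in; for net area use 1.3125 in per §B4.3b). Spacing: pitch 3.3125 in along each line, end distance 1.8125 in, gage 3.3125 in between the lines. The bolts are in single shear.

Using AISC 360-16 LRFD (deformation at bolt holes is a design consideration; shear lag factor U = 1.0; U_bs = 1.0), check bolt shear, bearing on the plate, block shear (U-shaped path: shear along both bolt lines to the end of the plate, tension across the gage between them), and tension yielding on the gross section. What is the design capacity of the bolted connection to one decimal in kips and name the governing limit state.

248.9 kips (gross-section yield governs)

Bolt shear: A_b = π(1.125)²/4 = 0.99402 in². φR_n = 0.75 × 84 × 0.99402 × 8 × 1 = 501.0 kips.
Bearing (0.5 in plate, F_u = 70 ksi): end bolts L_c = 1.8125 − 1.25/2 = 1.1875, R_n = min(1.2×1.1875×0.5×70, 2.4×1.125×0.5×70) = 49.875 kips/bolt; interior L_c = 3.3125 − 1.25 = 2.0625, R_n = 86.625 kips/bolt. φR_n = 0.75 × (2×49.875 + 6×86.625) = 464.6 kips.
Block shear: shear path 2×[1.8125+3×3.3125] = 2×11.75 in, A_gv = 11.75, A_nv = 2×(11.75 − 3.5×1.3125)×0.5 = 7.1563 in²; tension across gage: (3.3125 − 1×1.3125)×0.5 = 1 in². R_n = min(0.6×70×7.1563, 0.6×50×11.75) + 1.0×70×1 = min(300.56, 352.5) + 70 = 370.56 kips. φR_n = 0.75 × 370.56 = 277.9 kips.
Tension yield (gross): A_g = 11.0625×0.5 = 5.5313 in². φR_n = 0.90 × 50 × 5.5313 = 248.9 kips.
Governing: min(501.0, 464.6, 277.9, 248.9) = 248.9 kips → gross-section yield.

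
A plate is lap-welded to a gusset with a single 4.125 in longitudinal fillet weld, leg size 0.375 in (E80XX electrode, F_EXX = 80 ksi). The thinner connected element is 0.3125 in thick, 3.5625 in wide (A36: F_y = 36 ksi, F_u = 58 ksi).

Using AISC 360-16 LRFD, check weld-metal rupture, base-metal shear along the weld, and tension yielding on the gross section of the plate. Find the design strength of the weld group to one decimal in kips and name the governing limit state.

Weld metal: throat = 0.707×0.375 = 0.26513 in, L = 4.125 in. φR_n = 0.75 × 0.6 × 80 × 0.26513 × 4.125 = 39.4 kips.
Base metal shear (0.3125 in plate): yield φR_n = 1.0×0.6×36×0.3125×4.125 = 27.8 kips; rupture φR_n = 0.75×0.6×58×0.3125×4.125 = 33.6 kips; take 27.8 kips (yield).
Tension yield (gross): A_g = 3.5625×0.3125 = 1.1133 in². φR_n = 0.90 × 36 × 1.1133 = 36.1 kips.
Governing: min(39.4, 27.8, 36.1) = 27.8 kips → base-metal shear.

27.8 kips (base-metal shear governs)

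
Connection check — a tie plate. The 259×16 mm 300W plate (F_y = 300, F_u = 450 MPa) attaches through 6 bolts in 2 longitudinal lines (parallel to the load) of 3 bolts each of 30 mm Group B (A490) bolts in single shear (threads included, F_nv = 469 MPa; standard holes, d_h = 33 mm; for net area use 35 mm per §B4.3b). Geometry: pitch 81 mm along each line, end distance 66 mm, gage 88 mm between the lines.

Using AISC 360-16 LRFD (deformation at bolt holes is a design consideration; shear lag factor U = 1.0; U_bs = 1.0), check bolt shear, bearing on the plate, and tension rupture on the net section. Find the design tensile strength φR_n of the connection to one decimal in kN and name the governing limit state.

1020.6 kN (net-section rupture governs)

Bolt shear: A_b = π(30)²/4 = 706.86 mm². φR_n = 0.75 × 469 × 706.86 × 6 × 1 = 1491.8 kN.
Bearing (16 mm plate, F_u = 450 MPa): end bolts L_c = 66 − 33/2 = 49.5, R_n = min(1.2×49.5×16×450, 2.4×30×16×450) = 427.68 kN/bolt; interior L_c = 81 − 33 = 48, R_n = 414.72 kN/bolt. φR_n = 0.75 × (2×427.68 + 4×414.72) = 1885.7 kN.
Tension rupture (net): A_n = (259 − 2×35)×16 = 3024 mm² (U = 1.0, A_e = A_n). φR_n = 0.75 × 450 × 3024 = 1020.6 kN.
Governing: min(1491.8, 1885.7, 1020.6) = 1020.6 kN → net-section rupture.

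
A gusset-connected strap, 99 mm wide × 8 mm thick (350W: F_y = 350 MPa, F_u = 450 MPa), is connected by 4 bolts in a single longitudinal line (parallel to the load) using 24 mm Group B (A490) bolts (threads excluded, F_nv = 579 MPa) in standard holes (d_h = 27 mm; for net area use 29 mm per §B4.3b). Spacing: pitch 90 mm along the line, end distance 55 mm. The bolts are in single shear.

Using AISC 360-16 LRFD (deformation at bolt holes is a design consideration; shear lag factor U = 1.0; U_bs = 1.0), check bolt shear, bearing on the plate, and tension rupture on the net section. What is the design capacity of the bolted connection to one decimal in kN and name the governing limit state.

Bolt shear: A_b = π(24)²/4 = 452.39 mm². φR_n = 0.75 × 579 × 452.39 × 4 × 1 = 785.8 kN.
Bearing (8 mm plate, F_u = 450 MPa): end bolts L_c = 55 − 27/2 = 41.5, R_n = min(1.2×41.5×8×450, 2.4×24×8×450) = 179.28 kN/bolt; interior L_c = 90 − 27 = 63, R_n = 207.36 kN/bolt. φR_n = 0.75 × (1×179.28 + 3×207.36) = 601.0 kN.
Tension rupture (net): A_n = (99 − 1×29)×8 = 560 mm² (U = 1.0, A_e = A_n). φR_n = 0.75 × 450 × 560 = 189.0 kN.
Governing: min(785.8, 601.0, 189.0) = 189.0 kN → net-section rupture.

189.0 kN (net-section rupture governs)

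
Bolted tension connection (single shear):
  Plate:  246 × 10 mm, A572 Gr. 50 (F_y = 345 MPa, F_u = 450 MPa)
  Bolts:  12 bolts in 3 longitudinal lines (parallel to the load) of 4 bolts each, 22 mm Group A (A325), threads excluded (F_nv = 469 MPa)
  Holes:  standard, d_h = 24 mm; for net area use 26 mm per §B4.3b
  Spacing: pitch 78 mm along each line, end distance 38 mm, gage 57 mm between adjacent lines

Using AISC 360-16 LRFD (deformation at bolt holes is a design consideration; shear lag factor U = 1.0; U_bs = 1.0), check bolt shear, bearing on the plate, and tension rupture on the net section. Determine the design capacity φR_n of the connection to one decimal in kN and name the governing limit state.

Bolt shear: A_b = π(22)²/4 = 380.13 mm². φR_n = 0.75 × 469 × 380.13 × 12 × 1 = 1604.5 kN.
Bearing (10 mm plate, F_u = 450 MPa): end bolts L_c = 38 − 24/2 = 26, R_n = min(1.2×26×10×450, 2.4×22×10×450) = 140.4 kN/bolt; interior L_c = 78 − 24 = 54, R_n = 237.6 kN/bolt. φR_n = 0.75 × (3×140.4 + 9×237.6) = 1919.7 kN.
Tension rupture (net): A_n = (246 − 3×26)×10 = 1680 mm² (U = 1.0, A_e = A_n). φR_n = 0.75 × 450 × 1680 = 567.0 kN.
Governing: min(1604.5, 1919.7, 567.0) = 567.0 kN → net-section rupture.

567.0 kN (net-section rupture governs)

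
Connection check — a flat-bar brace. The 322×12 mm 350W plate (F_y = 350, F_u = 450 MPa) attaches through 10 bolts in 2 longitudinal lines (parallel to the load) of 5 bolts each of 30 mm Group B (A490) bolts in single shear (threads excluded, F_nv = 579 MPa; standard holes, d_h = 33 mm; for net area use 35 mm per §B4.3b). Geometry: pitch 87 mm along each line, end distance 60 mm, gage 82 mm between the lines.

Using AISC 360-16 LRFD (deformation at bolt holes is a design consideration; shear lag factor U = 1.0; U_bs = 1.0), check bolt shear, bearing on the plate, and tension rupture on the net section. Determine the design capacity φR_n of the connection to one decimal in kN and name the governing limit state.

Bolt shear: A_b = π(30)²/4 = 706.86 mm². φR_n = 0.75 × 579 × 706.86 × 10 × 1 = 3069.5 kN.
Bearing (12 mm plate, F_u = 450 MPa): end bolts L_c = 60 − 33/2 = 43.5, R_n = min(1.2×43.5×12×450, 2.4×30×12×450) = 281.88 kN/bolt; interior L_c = 87 − 33 = 54, R_n = 349.92 kN/bolt. φR_n = 0.75 × (2×281.88 + 8×349.92) = 2522.3 kN.
Tension rupture (net): A_n = (322 − 2×35)×12 = 3024 mm² (U = 1.0, A_e = A_n). φR_n = 0.75 × 450 × 3024 = 1020.6 kN.
Governing: min(3069.5, 2522.3, 1020.6) = 1020.6 kN → net-section rupture.

1020.6 kN (net-section rupture governs)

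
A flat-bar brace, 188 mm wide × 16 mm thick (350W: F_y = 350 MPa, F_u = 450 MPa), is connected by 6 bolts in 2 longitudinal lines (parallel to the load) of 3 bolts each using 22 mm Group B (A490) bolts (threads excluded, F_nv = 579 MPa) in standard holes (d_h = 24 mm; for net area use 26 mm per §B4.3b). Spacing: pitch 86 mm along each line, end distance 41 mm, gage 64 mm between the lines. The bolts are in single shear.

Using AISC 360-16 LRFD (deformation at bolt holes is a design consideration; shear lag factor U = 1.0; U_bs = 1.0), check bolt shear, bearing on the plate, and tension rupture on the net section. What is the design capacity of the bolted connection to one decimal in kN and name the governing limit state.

Bolt shear: A_b = π(22)²/4 = 380.13 mm². φR_n = 0.75 × 579 × 380.13 × 6 × 1 = 990.4 kN.
Bearing (16 mm plate, F_u = 450 MPa): end bolts L_c = 41 − 24/2 = 29, R_n = min(1.2×29×16×450, 2.4×22×16×450) = 250.56 kN/bolt; interior L_c = 86 − 24 = 62, R_n = 380.16 kN/bolt. φR_n = 0.75 × (2×250.56 + 4×380.16) = 1516.3 kN.
Tension rupture (net): A_n = (188 − 2×26)×16 = 2176 mm² (U = 1.0, A_e = A_n). φR_n = 0.75 × 450 × 2176 = 734.4 kN.
Governing: min(990.4, 1516.3, 734.4) = 734.4 kN → net-section rupture.

734.4 kN (net-section rupture governs)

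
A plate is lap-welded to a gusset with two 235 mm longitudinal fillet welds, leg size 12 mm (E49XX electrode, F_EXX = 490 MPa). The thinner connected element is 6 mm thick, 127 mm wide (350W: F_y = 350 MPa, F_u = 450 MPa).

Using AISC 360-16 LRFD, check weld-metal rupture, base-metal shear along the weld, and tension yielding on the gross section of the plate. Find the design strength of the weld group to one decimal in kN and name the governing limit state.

Weld metal: throat = 0.707×12 = 8.484 mm, L = 2×235 = 470 mm. φR_n = 0.75 × 0.6 × 490 × 8.484 × 470 = 879.2 kN.
Base metal shear (6 mm plate): yield φR_n = 1.0×0.6×350×6×470 = 592.2 kN; rupture φR_n = 0.75×0.6×450×6×470 = 571.1 kN; take 571.1 kN (rupture).
Tension yield (gross): A_g = 127×6 = 762 mm². φR_n = 0.90 × 350 × 762 = 240.0 kN.
Governing: min(879.2, 571.1, 240.0) = 240.0 kN → gross-section yield.

240.0 kN (gross-section yield governs)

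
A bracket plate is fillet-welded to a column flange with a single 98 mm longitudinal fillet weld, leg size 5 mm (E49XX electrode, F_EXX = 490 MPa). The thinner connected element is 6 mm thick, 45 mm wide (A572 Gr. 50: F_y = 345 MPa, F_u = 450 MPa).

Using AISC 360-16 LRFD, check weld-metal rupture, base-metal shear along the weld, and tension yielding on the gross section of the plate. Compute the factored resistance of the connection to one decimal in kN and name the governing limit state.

76.4 kN (weld metal governs)

Weld metal: throat = 0.707×5 = 3.535 mm, L = 98 mm. φR_n = 0.75 × 0.6 × 490 × 3.535 × 98 = 76.4 kN.
Base metal shear (6 mm plate): yield φR_n = 1.0×0.6×345×6×98 = 121.7 kN; rupture φR_n = 0.75×0.6×450×6×98 = 119.1 kN; take 119.1 kN (rupture).
Tension yield (gross): A_g = 45×6 = 270 mm². φR_n = 0.90 × 345 × 270 = 83.8 kN.
Governing: min(76.4, 119.1, 83.8) = 76.4 kN → weld metal.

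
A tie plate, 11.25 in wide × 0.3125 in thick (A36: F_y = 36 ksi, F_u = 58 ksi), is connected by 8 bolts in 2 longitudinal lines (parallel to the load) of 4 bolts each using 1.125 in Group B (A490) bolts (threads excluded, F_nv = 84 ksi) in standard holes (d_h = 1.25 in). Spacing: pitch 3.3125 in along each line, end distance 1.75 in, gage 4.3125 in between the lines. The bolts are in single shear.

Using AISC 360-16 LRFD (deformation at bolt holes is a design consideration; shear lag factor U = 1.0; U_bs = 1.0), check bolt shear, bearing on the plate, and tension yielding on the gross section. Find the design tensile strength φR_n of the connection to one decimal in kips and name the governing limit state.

Bolt shear: A_b = π(1.125)²/4 = 0.99402 in². φR_n = 0.75 × 84 × 0.99402 × 8 × 1 = 501.0 kips.
Bearing (0.3125 in plate, F_u = 58 ksi): end bolts L_c = 1.75 − 1.25/2 = 1.125, R_n = min(1.2×1.125×0.3125×58, 2.4×1.125×0.3125×58) = 24.469 kips/bolt; interior L_c = 3.3125 − 1.25 = 2.0625, R_n = 44.859 kips/bolt. φR_n = 0.75 × (2×24.469 + 6×44.859) = 238.6 kips.
Tension yield (gross): A_g = 11.25×0.3125 = 3.5156 in². φR_n = 0.90 × 36 × 3.5156 = 113.9 kips.
Governing: min(501.0, 238.6, 113.9) = 113.9 kips → gross-section yield.

113.9 kips (gross-section yield governs)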